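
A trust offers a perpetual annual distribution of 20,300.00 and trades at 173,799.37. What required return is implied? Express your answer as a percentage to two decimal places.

11.68%

P = C/r ⇒ r = C/P = 20,300.00/173,799.37 = 0.116801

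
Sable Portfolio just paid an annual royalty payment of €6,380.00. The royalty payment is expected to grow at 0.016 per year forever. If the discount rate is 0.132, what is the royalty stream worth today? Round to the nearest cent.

D₁ = D₀ × (1 + g) = €6,380.00 × 1.016 = €6,482.0800
Growing perpetuity: P = D₁ / (r − g) = €6,482.0800 / (0.132 − 0.016) = €55,880.00

€55880.00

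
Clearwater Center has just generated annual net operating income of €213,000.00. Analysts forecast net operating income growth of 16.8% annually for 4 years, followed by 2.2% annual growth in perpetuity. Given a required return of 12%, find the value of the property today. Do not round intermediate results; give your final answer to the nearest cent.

€3574546.45

D_1 = 248784.00000
D_2 = 290579.71200
D_3 = 339397.10362
D_4 = 396415.81702
Terminal value at year 4: TV = D_4×(1+g_2)/(r−g_2) = 405136.96500/0.098 = 4134050.66324
P_0 = D_1/(1+r)^1 + D_2/(1+r)^2 + D_3/(1+r)^3 + D_4/(1+r)^4 + TV/(1+r)^4
    = 222128.57143 + 231648.36735 + 241576.15452 + 251929.41828 + 2627263.93353 = 3574546.44511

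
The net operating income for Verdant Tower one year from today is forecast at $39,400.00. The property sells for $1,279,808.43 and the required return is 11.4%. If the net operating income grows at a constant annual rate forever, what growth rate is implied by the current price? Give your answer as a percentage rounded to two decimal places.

8.32%

P = D₁/(r−g) ⇒ g = r − D₁/P = 0.114 − $39,400.00/$1,279,808.43 = 0.083214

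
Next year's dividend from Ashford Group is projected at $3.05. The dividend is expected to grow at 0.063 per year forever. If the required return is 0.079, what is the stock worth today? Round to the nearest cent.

Growing perpetuity: P = D₁ / (r − g) = $3.0500 / (0.079 − 0.063) = $190.63

$190.63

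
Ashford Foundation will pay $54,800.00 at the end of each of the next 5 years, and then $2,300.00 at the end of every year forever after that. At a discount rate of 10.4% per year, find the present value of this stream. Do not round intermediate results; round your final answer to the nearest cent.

$219114.58

PV of 5-year annuity: $54,800.00 × [1 − (1+0.104)^−5] / 0.104 = 205629.64153
Perpetuity value at year 5: $2,300.00 / 0.104 = 22115.38462
PV of perpetuity: 22115.38462 / (1+0.104)^5 = 13484.94346
Total PV = 205629.64153 + 13484.94346 = 219114.58499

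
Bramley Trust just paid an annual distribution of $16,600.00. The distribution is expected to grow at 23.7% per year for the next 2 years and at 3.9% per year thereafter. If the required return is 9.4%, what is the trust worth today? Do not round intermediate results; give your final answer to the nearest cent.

$440920.50

D_1 = 20534.20000
D_2 = 25400.80540
Terminal value at year 2: TV = D_2×(1+g_2)/(r−g_2) = 26391.43681/0.055 = 479844.30565
P_0 = D_1/(1+r)^1 + D_2/(1+r)^2 + TV/(1+r)^2
    = 18769.83547 + 21223.29659 + 400927.36653 = 440920.49859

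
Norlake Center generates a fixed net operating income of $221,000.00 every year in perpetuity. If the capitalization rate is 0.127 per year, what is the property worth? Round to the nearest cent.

$1740157.48

Level perpetuity: PV = C / r = $221,000.00 / 0.127 = $1,740,157.48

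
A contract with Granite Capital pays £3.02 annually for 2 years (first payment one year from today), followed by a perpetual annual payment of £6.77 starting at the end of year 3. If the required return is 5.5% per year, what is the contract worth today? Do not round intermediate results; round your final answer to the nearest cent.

PV of 2-year annuity: £3.02 × [1 − (1+0.055)^−2] / 0.055 = 5.57589
Perpetuity value at year 2: £6.77 / 0.055 = 123.09091
PV of perpetuity: 123.09091 / (1+0.055)^2 = 110.59132
Total PV = 5.57589 + 110.59132 = 116.16721

£116.17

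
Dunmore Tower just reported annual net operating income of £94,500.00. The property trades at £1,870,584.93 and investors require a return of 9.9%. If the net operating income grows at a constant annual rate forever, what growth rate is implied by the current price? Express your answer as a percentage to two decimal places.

P = D₀(1+g)/(r−g) ⇒ P(r−g) = D₀(1+g) ⇒ g(P+D₀) = P·r − D₀
g = (P·r − D₀)/(P + D₀) = (£1,870,584.93×0.099 − £94,500.00) / (£1,870,584.93 + £94,500.00) = 0.046150

4.61%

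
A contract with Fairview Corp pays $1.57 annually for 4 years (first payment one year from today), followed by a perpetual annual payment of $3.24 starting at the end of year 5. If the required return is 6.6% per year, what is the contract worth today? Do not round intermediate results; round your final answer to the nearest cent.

$43.38

PV of 4-year annuity: $1.57 × [1 − (1+0.066)^−4] / 0.066 = 5.36630
Perpetuity value at year 4: $3.24 / 0.066 = 49.09091
PV of perpetuity: 49.09091 / (1+0.066)^4 = 38.01651
Total PV = 5.36630 + 38.01651 = 43.38281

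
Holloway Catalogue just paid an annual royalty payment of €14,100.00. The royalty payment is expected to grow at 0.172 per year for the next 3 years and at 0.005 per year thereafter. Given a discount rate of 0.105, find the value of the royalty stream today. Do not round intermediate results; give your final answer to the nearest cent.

€216715.78

D_1 = 16525.20000
D_2 = 19367.53440
D_3 = 22698.75032
Terminal value at year 3: TV = D_3×(1+g_2)/(r−g_2) = 22812.24407/0.1 = 228122.44068
P_0 = D_1/(1+r)^1 + D_2/(1+r)^2 + D_3/(1+r)^3 + TV/(1+r)^3
    = 14954.93213 + 15861.70177 + 16823.45201 + 169075.69270 = 216715.77860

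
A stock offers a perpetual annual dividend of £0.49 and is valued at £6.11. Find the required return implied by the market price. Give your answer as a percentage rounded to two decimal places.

P = C/r ⇒ r = C/P = £0.49/£6.11 = 0.080196

8.02%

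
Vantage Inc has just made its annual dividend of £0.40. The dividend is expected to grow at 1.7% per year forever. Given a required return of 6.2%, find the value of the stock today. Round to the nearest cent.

£9.04

D₁ = D₀ × (1 + g) = £0.40 × 1.017 = £0.4068
Growing perpetuity: P = D₁ / (r − g) = £0.4068 / (0.062 − 0.017) = £9.04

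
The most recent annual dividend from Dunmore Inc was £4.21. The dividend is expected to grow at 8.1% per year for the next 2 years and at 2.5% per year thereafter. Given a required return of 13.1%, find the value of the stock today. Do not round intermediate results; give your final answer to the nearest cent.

D_1 = 4.55101
D_2 = 4.91964
Terminal value at year 2: TV = D_2×(1+g_2)/(r−g_2) = 5.04263/0.106 = 47.57201
P_0 = D_1/(1+r)^1 + D_2/(1+r)^2 + TV/(1+r)^2
    = 4.02388 + 3.84599 + 37.19001 = 45.05988

£45.06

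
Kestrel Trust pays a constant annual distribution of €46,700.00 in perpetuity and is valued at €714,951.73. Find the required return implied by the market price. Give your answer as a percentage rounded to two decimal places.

6.53%

P = C/r ⇒ r = C/P = €46,700.00/€714,951.73 = 0.065319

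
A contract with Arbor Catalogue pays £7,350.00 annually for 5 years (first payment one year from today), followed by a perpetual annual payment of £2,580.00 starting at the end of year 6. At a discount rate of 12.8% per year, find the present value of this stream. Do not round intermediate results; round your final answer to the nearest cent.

PV of 5-year annuity: £7,350.00 × [1 − (1+0.128)^−5] / 0.128 = 25978.30336
Perpetuity value at year 5: £2,580.00 / 0.128 = 20156.25000
PV of perpetuity: 20156.25000 / (1+0.128)^5 = 11037.33535
Total PV = 25978.30336 + 11037.33535 = 37015.63871

£37015.64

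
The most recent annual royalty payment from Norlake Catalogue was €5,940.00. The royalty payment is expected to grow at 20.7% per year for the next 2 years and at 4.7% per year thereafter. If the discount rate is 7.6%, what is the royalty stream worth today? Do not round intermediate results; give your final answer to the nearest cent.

D_1 = 7169.58000
D_2 = 8653.68306
Terminal value at year 2: TV = D_2×(1+g_2)/(r−g_2) = 9060.40616/0.029 = 312427.79875
P_0 = D_1/(1+r)^1 + D_2/(1+r)^2 + TV/(1+r)^2
    = 6663.17844 + 7474.40184 + 269851.68008 = 283989.26035

€283989.26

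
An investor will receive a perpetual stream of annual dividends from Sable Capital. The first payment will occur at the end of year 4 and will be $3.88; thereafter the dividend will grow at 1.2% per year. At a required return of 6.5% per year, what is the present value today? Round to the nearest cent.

Value at end of year 3: C₁ / (r − g) = $3.88 / (0.065 − 0.012) = $73.2075
Discount to today: PV = $73.2075 / (1 + 0.065)^3 = $73.2075 / 1.207950 = $60.60

$60.60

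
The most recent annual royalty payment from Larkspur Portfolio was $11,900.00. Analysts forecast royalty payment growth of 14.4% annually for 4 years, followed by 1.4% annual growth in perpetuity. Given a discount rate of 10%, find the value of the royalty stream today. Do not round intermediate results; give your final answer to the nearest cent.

D_1 = 13613.60000
D_2 = 15573.95840
D_3 = 17816.60841
D_4 = 20382.20002
Terminal value at year 4: TV = D_4×(1+g_2)/(r−g_2) = 20667.55082/0.086 = 240320.35838
P_0 = D_1/(1+r)^1 + D_2/(1+r)^2 + D_3/(1+r)^3 + D_4/(1+r)^4 + TV/(1+r)^4
    = 12376.00000 + 12871.04000 + 13385.88160 + 13921.31686 + 164142.03837 = 216696.27684

$216696.28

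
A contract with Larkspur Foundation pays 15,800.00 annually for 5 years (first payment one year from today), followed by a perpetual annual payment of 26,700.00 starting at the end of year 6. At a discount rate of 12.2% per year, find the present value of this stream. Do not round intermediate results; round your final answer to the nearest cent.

179754.30

PV of 5-year annuity: 15,800.00 × [1 − (1+0.122)^−5] / 0.122 = 56674.39631
Perpetuity value at year 5: 26,700.00 / 0.122 = 218852.45902
PV of perpetuity: 218852.45902 / (1+0.122)^5 = 123079.90322
Total PV = 56674.39631 + 123079.90322 = 179754.29953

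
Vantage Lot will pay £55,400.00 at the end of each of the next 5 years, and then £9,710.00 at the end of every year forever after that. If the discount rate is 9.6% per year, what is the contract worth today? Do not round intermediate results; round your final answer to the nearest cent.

PV of 5-year annuity: £55,400.00 × [1 − (1+0.096)^−5] / 0.096 = 212173.33669
Perpetuity value at year 5: £9,710.00 / 0.096 = 101145.83333
PV of perpetuity: 101145.83333 / (1+0.096)^5 = 63958.05176
Total PV = 212173.33669 + 63958.05176 = 276131.38845

£276131.39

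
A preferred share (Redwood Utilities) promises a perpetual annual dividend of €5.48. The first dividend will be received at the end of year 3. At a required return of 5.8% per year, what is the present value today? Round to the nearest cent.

Value at end of year 2: C / r = €5.48 / 0.058 = €94.4828
Discount to today: PV = €94.4828 / (1 + 0.058)^2 = €94.4828 / 1.119364 = €84.41

€84.41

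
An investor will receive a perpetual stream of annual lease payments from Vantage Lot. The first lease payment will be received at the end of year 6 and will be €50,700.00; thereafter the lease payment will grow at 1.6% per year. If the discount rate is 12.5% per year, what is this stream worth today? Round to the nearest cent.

Value at end of year 5: C₁ / (r − g) = €50,700.00 / (0.125 − 0.016) = €465,137.6147
Discount to today: PV = €465,137.6147 / (1 + 0.125)^5 = €465,137.6147 / 1.802032 = €258,118.33

€258118.33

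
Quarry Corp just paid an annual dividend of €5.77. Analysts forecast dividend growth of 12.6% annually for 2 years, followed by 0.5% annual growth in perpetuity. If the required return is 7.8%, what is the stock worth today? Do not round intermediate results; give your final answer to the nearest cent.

D_1 = 6.49702
D_2 = 7.31564
Terminal value at year 2: TV = D_2×(1+g_2)/(r−g_2) = 7.35222/0.073 = 100.71538
P_0 = D_1/(1+r)^1 + D_2/(1+r)^2 + TV/(1+r)^2
    = 6.02692 + 6.29528 + 86.66790 = 98.99010

€98.99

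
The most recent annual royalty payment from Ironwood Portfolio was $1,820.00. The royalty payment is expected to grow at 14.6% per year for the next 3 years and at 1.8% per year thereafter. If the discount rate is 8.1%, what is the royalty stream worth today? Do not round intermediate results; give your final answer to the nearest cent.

$41182.63

D_1 = 2085.72000
D_2 = 2390.23512
D_3 = 2739.20945
Terminal value at year 3: TV = D_3×(1+g_2)/(r−g_2) = 2788.51522/0.063 = 44262.14631
P_0 = D_1/(1+r)^1 + D_2/(1+r)^2 + D_3/(1+r)^3 + TV/(1+r)^3
    = 1929.43571 + 2045.45173 + 2168.44374 + 35039.29727 = 41182.62845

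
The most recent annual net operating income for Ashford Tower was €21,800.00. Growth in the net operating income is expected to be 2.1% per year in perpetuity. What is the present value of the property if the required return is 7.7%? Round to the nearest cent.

D₁ = D₀ × (1 + g) = €21,800.00 × 1.021 = €22,257.8000
Growing perpetuity: P = D₁ / (r − g) = €22,257.8000 / (0.077 − 0.021) = €397,460.71

€397460.71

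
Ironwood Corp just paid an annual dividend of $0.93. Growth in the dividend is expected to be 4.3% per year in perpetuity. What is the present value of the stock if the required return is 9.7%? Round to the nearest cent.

$17.96

D₁ = D₀ × (1 + g) = $0.93 × 1.043 = $0.9700
Growing perpetuity: P = D₁ / (r − g) = $0.9700 / (0.097 − 0.043) = $17.96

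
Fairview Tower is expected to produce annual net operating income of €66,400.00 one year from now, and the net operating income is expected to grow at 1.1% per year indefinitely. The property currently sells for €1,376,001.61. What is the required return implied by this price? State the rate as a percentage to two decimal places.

5.93%

P = D₁/(r − g) ⇒ r = D₁/P + g = €66,400.0000/€1,376,001.61 + 0.011 = 0.048256 + 0.011 = 0.059256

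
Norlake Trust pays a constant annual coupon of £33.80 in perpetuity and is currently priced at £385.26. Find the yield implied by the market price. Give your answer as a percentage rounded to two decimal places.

P = C/r ⇒ r = C/P = £33.80/£385.26 = 0.087733

8.77%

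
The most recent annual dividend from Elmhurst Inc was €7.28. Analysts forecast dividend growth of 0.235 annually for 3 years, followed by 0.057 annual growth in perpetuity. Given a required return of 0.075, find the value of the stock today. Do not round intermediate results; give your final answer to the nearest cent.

€677.21

D_1 = 8.99080
D_2 = 11.10364
D_3 = 13.71299
Terminal value at year 3: TV = D_3×(1+g_2)/(r−g_2) = 14.49463/0.018 = 805.25742
P_0 = D_1/(1+r)^1 + D_2/(1+r)^2 + D_3/(1+r)^3 + TV/(1+r)^3
    = 8.36353 + 9.60834 + 11.03842 + 648.20047 = 677.21076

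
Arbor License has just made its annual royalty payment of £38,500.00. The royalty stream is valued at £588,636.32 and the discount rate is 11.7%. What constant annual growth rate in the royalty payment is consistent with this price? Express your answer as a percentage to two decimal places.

P = D₀(1+g)/(r−g) ⇒ P(r−g) = D₀(1+g) ⇒ g(P+D₀) = P·r − D₀
g = (P·r − D₀)/(P + D₀) = (£588,636.32×0.117 − £38,500.00) / (£588,636.32 + £38,500.00) = 0.048427

4.84%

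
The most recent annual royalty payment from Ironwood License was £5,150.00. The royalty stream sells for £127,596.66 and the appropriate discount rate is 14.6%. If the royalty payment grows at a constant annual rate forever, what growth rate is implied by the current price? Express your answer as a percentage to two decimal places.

P = D₀(1+g)/(r−g) ⇒ P(r−g) = D₀(1+g) ⇒ g(P+D₀) = P·r − D₀
g = (P·r − D₀)/(P + D₀) = (£127,596.66×0.146 − £5,150.00) / (£127,596.66 + £5,150.00) = 0.101540

10.15%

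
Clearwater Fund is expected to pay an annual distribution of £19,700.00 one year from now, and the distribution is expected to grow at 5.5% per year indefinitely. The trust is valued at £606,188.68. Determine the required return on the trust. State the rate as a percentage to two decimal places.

P = D₁/(r − g) ⇒ r = D₁/P + g = £19,700.0000/£606,188.68 + 0.055 = 0.032498 + 0.055 = 0.087498

8.75%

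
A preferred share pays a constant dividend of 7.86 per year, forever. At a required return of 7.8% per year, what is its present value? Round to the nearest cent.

100.77

Level perpetuity: PV = C / r = 7.86 / 0.078 = 100.77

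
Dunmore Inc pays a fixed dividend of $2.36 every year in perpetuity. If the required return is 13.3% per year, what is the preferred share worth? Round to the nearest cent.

$17.74

Level perpetuity: PV = C / r = $2.36 / 0.133 = $17.74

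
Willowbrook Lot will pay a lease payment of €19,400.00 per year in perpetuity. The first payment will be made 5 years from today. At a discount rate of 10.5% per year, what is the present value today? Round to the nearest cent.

Value at end of year 4: C / r = €19,400.00 / 0.105 = €184,761.9048
Discount to today: PV = €184,761.9048 / (1 + 0.105)^4 = €184,761.9048 / 1.490902 = €123,926.25

€123926.25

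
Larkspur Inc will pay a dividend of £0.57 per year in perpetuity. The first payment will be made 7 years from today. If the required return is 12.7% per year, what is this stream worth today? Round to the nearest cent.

£2.19

Value at end of year 6: C / r = £0.57 / 0.127 = £4.4882
Discount to today: PV = £4.4882 / (1 + 0.127)^6 = £4.4882 / 2.049007 = £2.19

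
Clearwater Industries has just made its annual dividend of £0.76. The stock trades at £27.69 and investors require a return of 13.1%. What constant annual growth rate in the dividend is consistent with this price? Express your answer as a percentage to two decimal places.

P = D₀(1+g)/(r−g) ⇒ P(r−g) = D₀(1+g) ⇒ g(P+D₀) = P·r − D₀
g = (P·r − D₀)/(P + D₀) = (£27.69×0.131 − £0.76) / (£27.69 + £0.76) = 0.100787

10.08%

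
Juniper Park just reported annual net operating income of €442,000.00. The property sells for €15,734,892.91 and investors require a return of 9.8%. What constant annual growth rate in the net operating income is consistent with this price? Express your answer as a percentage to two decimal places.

6.80%

P = D₀(1+g)/(r−g) ⇒ P(r−g) = D₀(1+g) ⇒ g(P+D₀) = P·r − D₀
g = (P·r − D₀)/(P + D₀) = (€15,734,892.91×0.098 − €442,000.00) / (€15,734,892.91 + €442,000.00) = 0.067999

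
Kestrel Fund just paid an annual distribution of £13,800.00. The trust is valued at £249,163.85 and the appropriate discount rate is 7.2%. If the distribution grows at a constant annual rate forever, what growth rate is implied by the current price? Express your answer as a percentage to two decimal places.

P = D₀(1+g)/(r−g) ⇒ P(r−g) = D₀(1+g) ⇒ g(P+D₀) = P·r − D₀
g = (P·r − D₀)/(P + D₀) = (£249,163.85×0.072 − £13,800.00) / (£249,163.85 + £13,800.00) = 0.015743

1.57%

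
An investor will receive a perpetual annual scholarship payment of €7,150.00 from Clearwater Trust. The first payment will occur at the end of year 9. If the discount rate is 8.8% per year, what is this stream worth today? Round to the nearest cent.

€41380.16

Value at end of year 8: C / r = €7,150.00 / 0.088 = €81,250.0000
Discount to today: PV = €81,250.0000 / (1 + 0.088)^8 = €81,250.0000 / 1.963501 = €41,380.16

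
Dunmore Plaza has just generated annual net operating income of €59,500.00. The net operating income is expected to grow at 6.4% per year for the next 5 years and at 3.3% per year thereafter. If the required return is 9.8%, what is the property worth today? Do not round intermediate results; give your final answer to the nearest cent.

€1078957.80

D_1 = 63308.00000
D_2 = 67359.71200
D_3 = 71670.73357
D_4 = 76257.66052
D_5 = 81138.15079
Terminal value at year 5: TV = D_5×(1+g_2)/(r−g_2) = 83815.70977/0.065 = 1289472.45793
P_0 = D_1/(1+r)^1 + D_2/(1+r)^2 + D_3/(1+r)^3 + D_4/(1+r)^4 + D_5/(1+r)^5 + TV/(1+r)^5
    = 57657.55920 + 55872.17030 + 54142.06666 + 52465.53637 + 50840.92049 + 807979.55173 = 1078957.80474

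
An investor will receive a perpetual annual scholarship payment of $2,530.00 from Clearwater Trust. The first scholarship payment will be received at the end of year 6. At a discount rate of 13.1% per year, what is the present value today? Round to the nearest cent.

$10436.05

Value at end of year 5: C / r = $2,530.00 / 0.131 = $19,312.9771
Discount to today: PV = $19,312.9771 / (1 + 0.131)^5 = $19,312.9771 / 1.850602 = $10,436.05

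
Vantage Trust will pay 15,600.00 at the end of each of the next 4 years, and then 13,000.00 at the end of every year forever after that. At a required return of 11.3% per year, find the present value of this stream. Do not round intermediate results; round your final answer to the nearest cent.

PV of 4-year annuity: 15,600.00 × [1 − (1+0.113)^−4] / 0.113 = 48089.77252
Perpetuity value at year 4: 13,000.00 / 0.113 = 115044.24779
PV of perpetuity: 115044.24779 / (1+0.113)^4 = 74969.43736
Total PV = 48089.77252 + 74969.43736 = 123059.20987

123059.21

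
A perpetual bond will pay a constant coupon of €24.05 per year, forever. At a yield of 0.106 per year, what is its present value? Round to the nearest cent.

Level perpetuity: PV = C / r = €24.05 / 0.106 = €226.89

€226.89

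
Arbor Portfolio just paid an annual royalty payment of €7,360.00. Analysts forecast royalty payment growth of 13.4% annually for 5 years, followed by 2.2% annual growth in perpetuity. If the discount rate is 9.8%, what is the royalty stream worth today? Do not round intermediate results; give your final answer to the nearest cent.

€156878.90

D_1 = 8346.24000
D_2 = 9464.63616
D_3 = 10732.89741
D_4 = 12171.10566
D_5 = 13802.03382
Terminal value at year 5: TV = D_5×(1+g_2)/(r−g_2) = 14105.67856/0.076 = 185601.03368
P_0 = D_1/(1+r)^1 + D_2/(1+r)^2 + D_3/(1+r)^3 + D_4/(1+r)^4 + D_5/(1+r)^5 + TV/(1+r)^5
    = 7601.31148 + 7850.53480 + 8107.92939 + 8373.76314 + 8648.31275 + 116297.04774 = 156878.89929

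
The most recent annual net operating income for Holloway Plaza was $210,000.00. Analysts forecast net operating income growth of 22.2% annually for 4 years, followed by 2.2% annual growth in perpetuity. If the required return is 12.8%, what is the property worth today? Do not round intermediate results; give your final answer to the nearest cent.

$3818971.44

D_1 = 256620.00000
D_2 = 313589.64000
D_3 = 383206.54008
D_4 = 468278.39198
Terminal value at year 4: TV = D_4×(1+g_2)/(r−g_2) = 478580.51660/0.106 = 4514910.53397
P_0 = D_1/(1+r)^1 + D_2/(1+r)^2 + D_3/(1+r)^3 + D_4/(1+r)^4 + TV/(1+r)^4
    = 227500.00000 + 246458.33333 + 266996.52778 + 289246.23843 + 2788770.33652 = 3818971.43606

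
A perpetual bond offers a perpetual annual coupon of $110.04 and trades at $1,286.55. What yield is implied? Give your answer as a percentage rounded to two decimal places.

P = C/r ⇒ r = C/P = $110.04/$1,286.55 = 0.085531

8.55%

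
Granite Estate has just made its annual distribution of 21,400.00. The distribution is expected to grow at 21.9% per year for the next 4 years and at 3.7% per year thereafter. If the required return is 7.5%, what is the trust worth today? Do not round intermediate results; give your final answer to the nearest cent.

1083953.68

D_1 = 26086.60000
D_2 = 31799.56540
D_3 = 38763.67022
D_4 = 47252.91400
Terminal value at year 4: TV = D_4×(1+g_2)/(r−g_2) = 49001.27182/0.038 = 1289507.15314
P_0 = D_1/(1+r)^1 + D_2/(1+r)^2 + D_3/(1+r)^3 + D_4/(1+r)^4 + TV/(1+r)^4
    = 24266.60465 + 27517.20100 + 31203.22606 + 35383.00704 + 965583.63942 = 1083953.67817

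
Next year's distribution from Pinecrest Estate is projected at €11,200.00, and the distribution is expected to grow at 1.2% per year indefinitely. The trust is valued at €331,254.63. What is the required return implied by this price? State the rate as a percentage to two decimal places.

4.58%

P = D₁/(r − g) ⇒ r = D₁/P + g = €11,200.0000/€331,254.63 + 0.012 = 0.033811 + 0.012 = 0.045811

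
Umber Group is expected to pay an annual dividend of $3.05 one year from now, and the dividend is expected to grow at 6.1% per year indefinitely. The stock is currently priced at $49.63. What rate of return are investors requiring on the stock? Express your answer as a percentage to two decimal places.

12.25%

P = D₁/(r − g) ⇒ r = D₁/P + g = $3.0500/$49.63 + 0.061 = 0.061455 + 0.061 = 0.122455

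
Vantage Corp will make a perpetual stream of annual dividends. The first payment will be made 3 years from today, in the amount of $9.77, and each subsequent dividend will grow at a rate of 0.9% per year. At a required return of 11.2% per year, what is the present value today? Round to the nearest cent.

$76.71

Value at end of year 2: C₁ / (r − g) = $9.77 / (0.112 − 0.009) = $94.8544
Discount to today: PV = $94.8544 / (1 + 0.112)^2 = $94.8544 / 1.236544 = $76.71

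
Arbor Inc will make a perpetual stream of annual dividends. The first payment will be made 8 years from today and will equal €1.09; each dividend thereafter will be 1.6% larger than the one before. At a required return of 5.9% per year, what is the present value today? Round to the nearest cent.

€16.97

Value at end of year 7: C₁ / (r − g) = €1.09 / (0.059 − 0.016) = €25.3488
Discount to today: PV = €25.3488 / (1 + 0.059)^7 = €25.3488 / 1.493729 = €16.97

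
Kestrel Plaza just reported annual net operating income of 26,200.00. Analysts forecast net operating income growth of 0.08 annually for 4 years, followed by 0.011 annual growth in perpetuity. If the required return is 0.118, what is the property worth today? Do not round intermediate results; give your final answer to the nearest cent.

311766.43

D_1 = 28296.00000
D_2 = 30559.68000
D_3 = 33004.45440
D_4 = 35644.81075
Terminal value at year 4: TV = D_4×(1+g_2)/(r−g_2) = 36036.90367/0.107 = 336793.49225
P_0 = D_1/(1+r)^1 + D_2/(1+r)^2 + D_3/(1+r)^3 + D_4/(1+r)^4 + TV/(1+r)^4
    = 25309.48122 + 24449.23051 + 23618.21910 + 22815.45316 + 215574.04804 = 311766.43203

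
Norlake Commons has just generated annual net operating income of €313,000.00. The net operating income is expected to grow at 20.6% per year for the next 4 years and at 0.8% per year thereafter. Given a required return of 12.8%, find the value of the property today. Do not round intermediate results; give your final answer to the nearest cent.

€4919320.35

D_1 = 377478.00000
D_2 = 455238.46800
D_3 = 549017.59241
D_4 = 662115.21644
Terminal value at year 4: TV = D_4×(1+g_2)/(r−g_2) = 667412.13818/0.12 = 5561767.81813
P_0 = D_1/(1+r)^1 + D_2/(1+r)^2 + D_3/(1+r)^3 + D_4/(1+r)^4 + TV/(1+r)^4
    = 334643.61702 + 357783.86713 + 382524.24093 + 408975.38524 + 3435393.23606 = 4919320.34638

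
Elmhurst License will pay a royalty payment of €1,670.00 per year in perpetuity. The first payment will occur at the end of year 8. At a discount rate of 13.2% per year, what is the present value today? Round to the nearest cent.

€5311.50

Value at end of year 7: C / r = €1,670.00 / 0.132 = €12,651.5152
Discount to today: PV = €12,651.5152 / (1 + 0.132)^7 = €12,651.5152 / 2.381908 = €5,311.50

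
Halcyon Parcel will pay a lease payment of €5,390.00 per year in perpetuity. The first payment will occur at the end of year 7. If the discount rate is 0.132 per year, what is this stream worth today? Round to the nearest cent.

€19406.01

Value at end of year 6: C / r = €5,390.00 / 0.132 = €40,833.3333
Discount to today: PV = €40,833.3333 / (1 + 0.132)^6 = €40,833.3333 / 2.104159 = €19,406.01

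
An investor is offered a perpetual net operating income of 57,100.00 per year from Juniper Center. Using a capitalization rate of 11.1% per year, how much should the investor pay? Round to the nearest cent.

514414.41

Level perpetuity: PV = C / r = 57,100.00 / 0.111 = 514,414.41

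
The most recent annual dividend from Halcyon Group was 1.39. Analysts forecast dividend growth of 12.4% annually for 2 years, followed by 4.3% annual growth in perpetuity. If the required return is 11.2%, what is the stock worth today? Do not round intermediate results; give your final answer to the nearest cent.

D_1 = 1.56236
D_2 = 1.75609
Terminal value at year 2: TV = D_2×(1+g_2)/(r−g_2) = 1.83160/0.069 = 26.54499
P_0 = D_1/(1+r)^1 + D_2/(1+r)^2 + TV/(1+r)^2
    = 1.40500 + 1.42016 + 21.46708 = 24.29225

24.29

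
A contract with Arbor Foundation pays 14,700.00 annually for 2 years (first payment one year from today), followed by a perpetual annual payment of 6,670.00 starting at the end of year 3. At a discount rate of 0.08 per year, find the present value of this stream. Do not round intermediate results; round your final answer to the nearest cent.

97694.62

PV of 2-year annuity: 14,700.00 × [1 − (1+0.08)^−2] / 0.08 = 26213.99177
Perpetuity value at year 2: 6,670.00 / 0.08 = 83375.00000
PV of perpetuity: 83375.00000 / (1+0.08)^2 = 71480.62414
Total PV = 26213.99177 + 71480.62414 = 97694.61591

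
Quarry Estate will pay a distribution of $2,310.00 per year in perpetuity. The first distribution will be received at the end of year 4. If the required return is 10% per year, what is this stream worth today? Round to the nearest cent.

Value at end of year 3: C / r = $2,310.00 / 0.1 = $23,100.0000
Discount to today: PV = $23,100.0000 / (1 + 0.1)^3 = $23,100.0000 / 1.331000 = $17,355.37

$17355.37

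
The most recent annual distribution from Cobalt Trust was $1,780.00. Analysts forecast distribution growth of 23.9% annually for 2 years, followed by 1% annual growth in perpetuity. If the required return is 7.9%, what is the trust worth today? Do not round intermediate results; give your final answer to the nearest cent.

$38746.15

D_1 = 2205.42000
D_2 = 2732.51538
Terminal value at year 2: TV = D_2×(1+g_2)/(r−g_2) = 2759.84053/0.069 = 39997.68890
P_0 = D_1/(1+r)^1 + D_2/(1+r)^2 + TV/(1+r)^2
    = 2043.94810 + 2347.03586 + 34355.16263 = 38746.14659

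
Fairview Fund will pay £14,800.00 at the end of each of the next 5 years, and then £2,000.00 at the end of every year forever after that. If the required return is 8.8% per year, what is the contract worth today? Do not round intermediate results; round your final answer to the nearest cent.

PV of 5-year annuity: £14,800.00 × [1 − (1+0.088)^−5] / 0.088 = 57866.81892
Perpetuity value at year 5: £2,000.00 / 0.088 = 22727.27273
PV of perpetuity: 22727.27273 / (1+0.088)^5 = 14907.43233
Total PV = 57866.81892 + 14907.43233 = 72774.25125

£72774.25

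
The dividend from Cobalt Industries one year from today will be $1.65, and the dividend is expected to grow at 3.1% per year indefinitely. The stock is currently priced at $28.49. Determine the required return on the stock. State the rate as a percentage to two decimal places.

P = D₁/(r − g) ⇒ r = D₁/P + g = $1.6500/$28.49 + 0.031 = 0.057915 + 0.031 = 0.088915

8.89%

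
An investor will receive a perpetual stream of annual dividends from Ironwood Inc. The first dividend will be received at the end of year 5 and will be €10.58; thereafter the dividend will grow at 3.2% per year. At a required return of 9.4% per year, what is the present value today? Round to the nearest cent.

€119.13

Value at end of year 4: C₁ / (r − g) = €10.58 / (0.094 − 0.032) = €170.6452
Discount to today: PV = €170.6452 / (1 + 0.094)^4 = €170.6452 / 1.432416 = €119.13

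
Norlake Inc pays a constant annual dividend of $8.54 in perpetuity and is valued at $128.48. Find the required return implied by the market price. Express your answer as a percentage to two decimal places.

P = C/r ⇒ r = C/P = $8.54/$128.48 = 0.066469

6.65%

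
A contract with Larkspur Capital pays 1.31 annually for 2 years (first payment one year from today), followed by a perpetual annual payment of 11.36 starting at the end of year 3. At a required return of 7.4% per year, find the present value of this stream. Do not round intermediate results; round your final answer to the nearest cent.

135.44

PV of 2-year annuity: 1.31 × [1 − (1+0.074)^−2] / 0.074 = 2.35544
Perpetuity value at year 2: 11.36 / 0.074 = 153.51351
PV of perpetuity: 153.51351 / (1+0.074)^2 = 133.08774
Total PV = 2.35544 + 133.08774 = 135.44318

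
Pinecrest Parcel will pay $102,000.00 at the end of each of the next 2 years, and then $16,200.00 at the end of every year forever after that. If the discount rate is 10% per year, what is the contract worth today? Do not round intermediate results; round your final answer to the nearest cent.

PV of 2-year annuity: $102,000.00 × [1 − (1+0.1)^−2] / 0.1 = 177024.79339
Perpetuity value at year 2: $16,200.00 / 0.1 = 162000.00000
PV of perpetuity: 162000.00000 / (1+0.1)^2 = 133884.29752
Total PV = 177024.79339 + 133884.29752 = 310909.09091

$310909.09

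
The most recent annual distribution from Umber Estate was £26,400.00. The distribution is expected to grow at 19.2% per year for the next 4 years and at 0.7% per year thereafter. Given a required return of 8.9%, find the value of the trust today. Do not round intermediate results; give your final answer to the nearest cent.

£598430.90

D_1 = 31468.80000
D_2 = 37510.80960
D_3 = 44712.88504
D_4 = 53297.75897
Terminal value at year 4: TV = D_4×(1+g_2)/(r−g_2) = 53670.84328/0.082 = 654522.47908
P_0 = D_1/(1+r)^1 + D_2/(1+r)^2 + D_3/(1+r)^3 + D_4/(1+r)^4 + TV/(1+r)^4
    = 28896.96970 + 31630.10824 + 34621.75301 + 37896.35408 + 465385.71407 = 598430.89910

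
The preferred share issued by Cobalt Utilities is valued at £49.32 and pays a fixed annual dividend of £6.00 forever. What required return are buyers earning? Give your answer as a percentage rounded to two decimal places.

P = C/r ⇒ r = C/P = £6.00/£49.32 = 0.121655

12.17%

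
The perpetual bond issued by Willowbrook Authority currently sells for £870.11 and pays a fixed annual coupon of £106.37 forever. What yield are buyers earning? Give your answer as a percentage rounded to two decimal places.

P = C/r ⇒ r = C/P = £106.37/£870.11 = 0.122249

12.22%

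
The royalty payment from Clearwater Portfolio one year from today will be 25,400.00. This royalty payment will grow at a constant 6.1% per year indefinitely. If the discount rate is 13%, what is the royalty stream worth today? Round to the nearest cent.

Growing perpetuity: P = D₁ / (r − g) = 25,400.0000 / (0.13 − 0.061) = 368,115.94

368115.94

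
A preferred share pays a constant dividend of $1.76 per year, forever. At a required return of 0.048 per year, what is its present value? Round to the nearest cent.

Level perpetuity: PV = C / r = $1.76 / 0.048 = $36.67

$36.67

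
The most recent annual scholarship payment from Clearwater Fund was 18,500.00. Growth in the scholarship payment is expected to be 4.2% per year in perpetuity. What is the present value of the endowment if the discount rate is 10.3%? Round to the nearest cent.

316016.39

D₁ = D₀ × (1 + g) = 18,500.00 × 1.042 = 19,277.0000
Growing perpetuity: P = D₁ / (r − g) = 19,277.0000 / (0.103 − 0.042) = 316,016.39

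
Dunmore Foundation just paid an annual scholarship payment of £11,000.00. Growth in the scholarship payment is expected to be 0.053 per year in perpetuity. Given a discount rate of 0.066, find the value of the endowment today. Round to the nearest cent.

D₁ = D₀ × (1 + g) = £11,000.00 × 1.053 = £11,583.0000
Growing perpetuity: P = D₁ / (r − g) = £11,583.0000 / (0.066 − 0.053) = £891,000.00

£891000.00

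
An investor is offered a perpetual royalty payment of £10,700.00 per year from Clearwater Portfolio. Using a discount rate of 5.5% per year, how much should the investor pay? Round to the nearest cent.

£194545.45

Level perpetuity: PV = C / r = £10,700.00 / 0.055 = £194,545.45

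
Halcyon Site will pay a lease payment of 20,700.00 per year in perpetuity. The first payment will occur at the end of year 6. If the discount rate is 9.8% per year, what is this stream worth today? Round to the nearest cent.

132352.63

Value at end of year 5: C / r = 20,700.00 / 0.098 = 211,224.4898
Discount to today: PV = 211,224.4898 / (1 + 0.098)^5 = 211,224.4898 / 1.595922 = 132,352.63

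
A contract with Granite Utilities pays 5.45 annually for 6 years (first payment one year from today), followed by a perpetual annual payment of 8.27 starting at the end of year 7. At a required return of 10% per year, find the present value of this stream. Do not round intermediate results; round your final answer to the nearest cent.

70.42

PV of 6-year annuity: 5.45 × [1 − (1+0.1)^−6] / 0.1 = 23.73617
Perpetuity value at year 6: 8.27 / 0.1 = 82.70000
PV of perpetuity: 82.70000 / (1+0.1)^6 = 46.68199
Total PV = 23.73617 + 46.68199 = 70.41816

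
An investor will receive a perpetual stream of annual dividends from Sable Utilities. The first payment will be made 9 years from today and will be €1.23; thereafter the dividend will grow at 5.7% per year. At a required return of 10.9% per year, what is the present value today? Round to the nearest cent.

€10.34

Value at end of year 8: C₁ / (r − g) = €1.23 / (0.109 − 0.057) = €23.6538
Discount to today: PV = €23.6538 / (1 + 0.109)^8 = €23.6538 / 2.287981 = €10.34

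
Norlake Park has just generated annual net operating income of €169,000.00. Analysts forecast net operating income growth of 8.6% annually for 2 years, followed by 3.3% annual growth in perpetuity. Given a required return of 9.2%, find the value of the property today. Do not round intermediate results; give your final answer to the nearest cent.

€3261725.18

D_1 = 183534.00000
D_2 = 199317.92400
Terminal value at year 2: TV = D_2×(1+g_2)/(r−g_2) = 205895.41549/0.059 = 3489752.80495
P_0 = D_1/(1+r)^1 + D_2/(1+r)^2 + TV/(1+r)^2
    = 168071.42857 + 167147.95918 + 2926505.79384 = 3261725.18160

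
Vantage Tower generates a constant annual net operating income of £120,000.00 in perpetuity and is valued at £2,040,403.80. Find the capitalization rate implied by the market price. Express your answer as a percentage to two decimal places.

5.88%

P = C/r ⇒ r = C/P = £120,000.00/£2,040,403.80 = 0.058812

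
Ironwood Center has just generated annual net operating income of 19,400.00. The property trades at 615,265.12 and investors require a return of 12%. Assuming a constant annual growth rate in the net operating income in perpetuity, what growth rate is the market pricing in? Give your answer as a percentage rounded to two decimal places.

8.58%

P = D₀(1+g)/(r−g) ⇒ P(r−g) = D₀(1+g) ⇒ g(P+D₀) = P·r − D₀
g = (P·r − D₀)/(P + D₀) = (615,265.12×0.12 − 19,400.00) / (615,265.12 + 19,400.00) = 0.085765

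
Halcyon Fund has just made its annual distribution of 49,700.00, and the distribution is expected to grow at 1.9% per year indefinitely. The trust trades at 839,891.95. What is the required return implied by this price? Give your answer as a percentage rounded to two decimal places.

D₁ = 49,700.00 × 1.019 = 50,644.3000
P = D₁/(r − g) ⇒ r = D₁/P + g = 50,644.3000/839,891.95 + 0.019 = 0.060299 + 0.019 = 0.079299

7.93%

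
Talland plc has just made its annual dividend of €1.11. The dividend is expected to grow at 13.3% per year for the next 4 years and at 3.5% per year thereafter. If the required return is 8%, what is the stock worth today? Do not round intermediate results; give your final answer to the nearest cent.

€35.93

D_1 = 1.25763
D_2 = 1.42489
D_3 = 1.61441
D_4 = 1.82912
Terminal value at year 4: TV = D_4×(1+g_2)/(r−g_2) = 1.89314/0.045 = 42.06980
P_0 = D_1/(1+r)^1 + D_2/(1+r)^2 + D_3/(1+r)^3 + D_4/(1+r)^4 + TV/(1+r)^4
    = 1.16447 + 1.22162 + 1.28157 + 1.34446 + 30.92256 = 35.93468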